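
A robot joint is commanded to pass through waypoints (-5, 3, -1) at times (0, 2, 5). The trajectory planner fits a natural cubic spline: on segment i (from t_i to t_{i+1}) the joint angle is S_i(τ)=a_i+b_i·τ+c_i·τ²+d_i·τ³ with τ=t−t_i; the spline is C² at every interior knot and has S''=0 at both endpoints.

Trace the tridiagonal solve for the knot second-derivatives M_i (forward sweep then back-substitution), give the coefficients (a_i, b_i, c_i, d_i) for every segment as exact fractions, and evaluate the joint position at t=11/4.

  seg 0: a=-5 b=76/15 c=0 d=-4/15
  seg 1: a=3 b=28/15 c=-8/5 d=8/45
S(11/4) = 143/40

Δ: Δ0=4, Δ1=-4/3
row 1: diag=10, rhs=-32; c'=3/10, d'=-16/5
back: M1=-16/5
M: M0=0, M1=-16/5, M2=0
seg 0: a=-5, c=M0/2=0, d=(M1−M0)/(6·2)=-4/15, b=Δ0−h0·(2M0+M1)/6=76/15
seg 1: a=3, c=M1/2=-8/5, d=(M2−M1)/(6·3)=8/45, b=Δ1−h1·(2M1+M2)/6=28/15
t_q=11/4 → seg 1, τ=3/4; S=3+28/15·τ+-8/5·τ²+8/45·τ³=143/40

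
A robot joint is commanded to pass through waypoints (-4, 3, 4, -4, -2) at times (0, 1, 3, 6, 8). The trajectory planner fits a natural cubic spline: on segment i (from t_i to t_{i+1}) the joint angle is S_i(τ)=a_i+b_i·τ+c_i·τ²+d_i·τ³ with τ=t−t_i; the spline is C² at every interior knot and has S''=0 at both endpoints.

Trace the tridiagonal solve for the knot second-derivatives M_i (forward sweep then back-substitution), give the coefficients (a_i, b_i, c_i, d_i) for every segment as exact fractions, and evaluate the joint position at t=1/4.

Δ: Δ0=7, Δ1=1/2, Δ2=-8/3, Δ3=1
row 1: diag=6, rhs=-39; c'=1/3, d'=-13/2
row 2: denom=10−2·1/3=28/3; d'=(-19−2·-13/2)/(28/3)=-9/14
row 3: denom=10−3·9/28=253/28; d'=(22−3·-9/14)/(253/28)=670/253
back: M3=670/253
back: M2=-9/14−9/28·670/253=-378/253
back: M1=-13/2−1/3·-378/253=-3037/506
M: M0=0, M1=-3037/506, M2=-378/253, M3=670/253, M4=0
seg 0: a=-4, c=M0/2=0, d=(M1−M0)/(6·1)=-3037/3036, b=Δ0−h0·(2M0+M1)/6=24289/3036
seg 1: a=3, c=M1/2=-3037/1012, d=(M2−M1)/(6·2)=2281/6072, b=Δ1−h1·(2M1+M2)/6=7589/1518
seg 2: a=4, c=M2/2=-189/253, d=(M3−M2)/(6·3)=524/2277, b=Δ2−h2·(2M2+M3)/6=-1895/759
seg 3: a=-4, c=M3/2=335/253, d=(M4−M3)/(6·2)=-335/1518, b=Δ3−h3·(2M3+M4)/6=-581/759
t_q=1/4 → seg 0, τ=1/4; S=-4+24289/3036·τ+0·τ²+-3037/3036·τ³=-130543/64768

  seg 0: a=-4 b=24289/3036 c=0 d=-3037/3036
  seg 1: a=3 b=7589/1518 c=-3037/1012 d=2281/6072
  seg 2: a=4 b=-1895/759 c=-189/253 d=524/2277
  seg 3: a=-4 b=-581/759 c=335/253 d=-335/1518
S(1/4) = -130543/64768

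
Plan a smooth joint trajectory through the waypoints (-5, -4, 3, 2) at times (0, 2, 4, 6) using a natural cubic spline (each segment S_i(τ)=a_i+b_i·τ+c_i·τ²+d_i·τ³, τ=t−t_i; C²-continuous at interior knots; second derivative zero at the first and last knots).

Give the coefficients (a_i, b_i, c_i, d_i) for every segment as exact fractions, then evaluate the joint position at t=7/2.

Δ: Δ0=1/2, Δ1=7/2, Δ2=-1/2
row 1: diag=8, rhs=18; c'=1/4, d'=9/4
row 2: denom=8−2·1/4=15/2; d'=(-24−2·9/4)/(15/2)=-19/5
back: M2=-19/5
back: M1=9/4−1/4·-19/5=16/5
M: M0=0, M1=16/5, M2=-19/5, M3=0
seg 0: a=-5, c=M0/2=0, d=(M1−M0)/(6·2)=4/15, b=Δ0−h0·(2M0+M1)/6=-17/30
seg 1: a=-4, c=M1/2=8/5, d=(M2−M1)/(6·2)=-7/12, b=Δ1−h1·(2M1+M2)/6=79/30
seg 2: a=3, c=M2/2=-19/10, d=(M3−M2)/(6·2)=19/60, b=Δ2−h2·(2M2+M3)/6=61/30
t_q=7/2 → seg 1, τ=3/2; S=-4+79/30·τ+8/5·τ²+-7/12·τ³=253/160

  seg 0: a=-5 b=-17/30 c=0 d=4/15
  seg 1: a=-4 b=79/30 c=8/5 d=-7/12
  seg 2: a=3 b=61/30 c=-19/10 d=19/60
S(7/2) = 253/160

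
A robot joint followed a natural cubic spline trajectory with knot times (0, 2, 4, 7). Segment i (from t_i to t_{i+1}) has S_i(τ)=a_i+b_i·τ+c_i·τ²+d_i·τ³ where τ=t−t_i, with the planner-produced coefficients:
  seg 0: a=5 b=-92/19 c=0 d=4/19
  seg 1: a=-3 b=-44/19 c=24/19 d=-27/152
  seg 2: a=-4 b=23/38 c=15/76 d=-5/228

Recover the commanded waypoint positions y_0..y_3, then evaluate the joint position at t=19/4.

y_0=5 y_1=-3 y_2=-4 y_3=-1
S(19/4) = -16753/4864

y_0 = S_0(0) = a_0 = 5
y_1 = S_1(0) = a_1 = -3
y_2 = S_2(0) = a_2 = -4
y_3 = S_2(3) = -1
t_q=19/4 is in segment 2 (τ=3/4); S_2(τ)=-16753/4864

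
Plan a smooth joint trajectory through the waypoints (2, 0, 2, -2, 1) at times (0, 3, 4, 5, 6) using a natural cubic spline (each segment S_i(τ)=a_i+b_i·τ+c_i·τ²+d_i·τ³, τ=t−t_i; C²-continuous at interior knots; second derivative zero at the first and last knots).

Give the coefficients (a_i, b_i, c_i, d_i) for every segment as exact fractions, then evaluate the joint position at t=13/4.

  seg 0: a=2 b=-871/348 c=0 d=71/348
  seg 1: a=0 b=523/174 c=213/116 d=-989/348
  seg 2: a=2 b=-643/348 c=-194/29 d=1579/348
  seg 3: a=-2 b=-281/174 c=803/116 d=-803/348
S(13/4) = 6101/7424

Δ: Δ0=-2/3, Δ1=2, Δ2=-4, Δ3=3
row 1: diag=8, rhs=16; c'=1/8, d'=2
row 2: denom=4−1·1/8=31/8; d'=(-36−1·2)/(31/8)=-304/31
row 3: denom=4−1·8/31=116/31; d'=(42−1·-304/31)/(116/31)=803/58
back: M3=803/58
back: M2=-304/31−8/31·803/58=-388/29
back: M1=2−1/8·-388/29=213/58
M: M0=0, M1=213/58, M2=-388/29, M3=803/58, M4=0
seg 0: a=2, c=M0/2=0, d=(M1−M0)/(6·3)=71/348, b=Δ0−h0·(2M0+M1)/6=-871/348
seg 1: a=0, c=M1/2=213/116, d=(M2−M1)/(6·1)=-989/348, b=Δ1−h1·(2M1+M2)/6=523/174
seg 2: a=2, c=M2/2=-194/29, d=(M3−M2)/(6·1)=1579/348, b=Δ2−h2·(2M2+M3)/6=-643/348
seg 3: a=-2, c=M3/2=803/116, d=(M4−M3)/(6·1)=-803/348, b=Δ3−h3·(2M3+M4)/6=-281/174
t_q=13/4 → seg 1, τ=1/4; S=0+523/174·τ+213/116·τ²+-989/348·τ³=6101/7424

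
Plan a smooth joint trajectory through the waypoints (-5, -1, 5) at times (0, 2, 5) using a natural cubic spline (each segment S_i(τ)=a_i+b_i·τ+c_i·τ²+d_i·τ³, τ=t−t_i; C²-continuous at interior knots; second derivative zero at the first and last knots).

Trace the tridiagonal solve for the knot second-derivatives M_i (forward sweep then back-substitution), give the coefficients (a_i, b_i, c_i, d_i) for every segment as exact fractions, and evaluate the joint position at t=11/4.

Δ: Δ0=2, Δ1=2
row 1: diag=10, rhs=0; c'=3/10, d'=0
back: M1=0
M: M0=0, M1=0, M2=0
seg 0: a=-5, c=M0/2=0, d=(M1−M0)/(6·2)=0, b=Δ0−h0·(2M0+M1)/6=2
seg 1: a=-1, c=M1/2=0, d=(M2−M1)/(6·3)=0, b=Δ1−h1·(2M1+M2)/6=2
t_q=11/4 → seg 1, τ=3/4; S=-1+2·τ+0·τ²+0·τ³=1/2

  seg 0: a=-5 b=2 c=0 d=0
  seg 1: a=-1 b=2 c=0 d=0
S(11/4) = 1/2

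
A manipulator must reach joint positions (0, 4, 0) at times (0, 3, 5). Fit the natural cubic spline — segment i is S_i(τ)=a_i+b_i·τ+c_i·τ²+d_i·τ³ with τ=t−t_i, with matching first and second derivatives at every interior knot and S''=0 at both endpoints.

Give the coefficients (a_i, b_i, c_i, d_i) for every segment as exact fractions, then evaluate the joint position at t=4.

Δ: Δ0=4/3, Δ1=-2
row 1: diag=10, rhs=-20; c'=1/5, d'=-2
back: M1=-2
M: M0=0, M1=-2, M2=0
seg 0: a=0, c=M0/2=0, d=(M1−M0)/(6·3)=-1/9, b=Δ0−h0·(2M0+M1)/6=7/3
seg 1: a=4, c=M1/2=-1, d=(M2−M1)/(6·2)=1/6, b=Δ1−h1·(2M1+M2)/6=-2/3
t_q=4 → seg 1, τ=1; S=4+-2/3·τ+-1·τ²+1/6·τ³=5/2

  seg 0: a=0 b=7/3 c=0 d=-1/9
  seg 1: a=4 b=-2/3 c=-1 d=1/6
S(4) = 5/2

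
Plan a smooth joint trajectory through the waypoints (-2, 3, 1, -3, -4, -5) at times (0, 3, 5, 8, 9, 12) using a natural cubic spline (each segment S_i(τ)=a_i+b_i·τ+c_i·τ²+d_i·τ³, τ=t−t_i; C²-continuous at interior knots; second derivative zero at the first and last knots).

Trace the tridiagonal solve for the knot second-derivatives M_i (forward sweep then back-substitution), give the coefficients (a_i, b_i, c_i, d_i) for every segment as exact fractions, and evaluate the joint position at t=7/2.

Δ: Δ0=5/3, Δ1=-1, Δ2=-4/3, Δ3=-1, Δ4=-1/3
row 1: diag=10, rhs=-16; c'=1/5, d'=-8/5
row 2: denom=10−2·1/5=48/5; d'=(-2−2·-8/5)/(48/5)=1/8
row 3: denom=8−3·5/16=113/16; d'=(2−3·1/8)/(113/16)=26/113
row 4: denom=8−1·16/113=888/113; d'=(4−1·26/113)/(888/113)=71/148
back: M4=71/148
back: M3=26/113−16/113·71/148=6/37
back: M2=1/8−5/16·6/37=11/148
back: M1=-8/5−1/5·11/148=-239/148
M: M0=0, M1=-239/148, M2=11/148, M3=6/37, M4=71/148, M5=0
seg 0: a=-2, c=M0/2=0, d=(M1−M0)/(6·3)=-239/2664, b=Δ0−h0·(2M0+M1)/6=2197/888
seg 1: a=3, c=M1/2=-239/296, d=(M2−M1)/(6·2)=125/888, b=Δ1−h1·(2M1+M2)/6=23/444
seg 2: a=1, c=M2/2=11/296, d=(M3−M2)/(6·3)=13/2664, b=Δ2−h2·(2M2+M3)/6=-661/444
seg 3: a=-3, c=M3/2=3/37, d=(M4−M3)/(6·1)=47/888, b=Δ3−h3·(2M3+M4)/6=-1007/888
seg 4: a=-4, c=M4/2=71/296, d=(M5−M4)/(6·3)=-71/2664, b=Δ4−h4·(2M4+M5)/6=-361/444
t_q=7/2 → seg 1, τ=1/2; S=3+23/444·τ+-239/296·τ²+125/888·τ³=6729/2368

  seg 0: a=-2 b=2197/888 c=0 d=-239/2664
  seg 1: a=3 b=23/444 c=-239/296 d=125/888
  seg 2: a=1 b=-661/444 c=11/296 d=13/2664
  seg 3: a=-3 b=-1007/888 c=3/37 d=47/888
  seg 4: a=-4 b=-361/444 c=71/296 d=-71/2664
S(7/2) = 6729/2368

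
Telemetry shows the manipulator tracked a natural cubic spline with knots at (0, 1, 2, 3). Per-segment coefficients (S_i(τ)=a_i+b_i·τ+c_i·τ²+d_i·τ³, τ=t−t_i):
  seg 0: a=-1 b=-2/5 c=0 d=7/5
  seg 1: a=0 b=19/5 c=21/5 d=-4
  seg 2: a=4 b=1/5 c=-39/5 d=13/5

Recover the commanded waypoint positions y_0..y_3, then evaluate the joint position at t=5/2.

y_0=-1 y_1=0 y_2=4 y_3=-1
S(5/2) = 99/40

y_0 = S_0(0) = a_0 = -1
y_1 = S_1(0) = a_1 = 0
y_2 = S_2(0) = a_2 = 4
y_3 = S_2(1) = -1
t_q=5/2 is in segment 2 (τ=1/2); S_2(τ)=99/40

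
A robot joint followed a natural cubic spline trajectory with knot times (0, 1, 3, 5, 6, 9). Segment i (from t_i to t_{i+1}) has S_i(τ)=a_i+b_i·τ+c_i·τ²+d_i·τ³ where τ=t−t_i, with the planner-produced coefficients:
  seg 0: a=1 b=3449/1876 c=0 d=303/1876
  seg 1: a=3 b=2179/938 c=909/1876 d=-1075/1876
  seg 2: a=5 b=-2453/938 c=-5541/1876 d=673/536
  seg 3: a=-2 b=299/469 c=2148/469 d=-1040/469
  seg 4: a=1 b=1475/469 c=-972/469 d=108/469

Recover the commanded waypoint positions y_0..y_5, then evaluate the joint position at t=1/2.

y_0 = S_0(0) = a_0 = 1
y_1 = S_1(0) = a_1 = 3
y_2 = S_2(0) = a_2 = 5
y_3 = S_3(0) = a_3 = -2
y_4 = S_4(0) = a_4 = 1
y_5 = S_4(3) = -2
t_q=1/2 is in segment 0 (τ=1/2); S_0(τ)=29107/15008

y_0=1 y_1=3 y_2=5 y_3=-2 y_4=1 y_5=-2
S(1/2) = 29107/15008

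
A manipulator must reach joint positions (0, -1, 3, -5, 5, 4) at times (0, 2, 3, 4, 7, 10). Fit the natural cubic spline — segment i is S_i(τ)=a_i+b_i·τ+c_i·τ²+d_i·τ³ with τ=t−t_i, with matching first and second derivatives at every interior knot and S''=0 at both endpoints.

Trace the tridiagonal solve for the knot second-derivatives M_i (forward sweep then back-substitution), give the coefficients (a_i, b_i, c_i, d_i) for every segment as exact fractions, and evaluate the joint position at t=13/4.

Δ: Δ0=-1/2, Δ1=4, Δ2=-8, Δ3=10/3, Δ4=-1/3
row 1: diag=6, rhs=27; c'=1/6, d'=9/2
row 2: denom=4−1·1/6=23/6; d'=(-72−1·9/2)/(23/6)=-459/23
row 3: denom=8−1·6/23=178/23; d'=(68−1·-459/23)/(178/23)=2023/178
row 4: denom=12−3·69/178=1929/178; d'=(-22−3·2023/178)/(1929/178)=-9985/1929
back: M4=-9985/1929
back: M3=2023/178−69/178·-9985/1929=8598/643
back: M2=-459/23−6/23·8598/643=-15075/643
back: M1=9/2−1/6·-15075/643=5406/643
M: M0=0, M1=5406/643, M2=-15075/643, M3=8598/643, M4=-9985/1929, M5=0
seg 0: a=0, c=M0/2=0, d=(M1−M0)/(6·2)=901/1286, b=Δ0−h0·(2M0+M1)/6=-4247/1286
seg 1: a=-1, c=M1/2=2703/643, d=(M2−M1)/(6·1)=-6827/1286, b=Δ1−h1·(2M1+M2)/6=6565/1286
seg 2: a=3, c=M2/2=-15075/1286, d=(M3−M2)/(6·1)=7891/1286, b=Δ2−h2·(2M2+M3)/6=-1552/643
seg 3: a=-5, c=M3/2=4299/643, d=(M4−M3)/(6·3)=-35779/34722, b=Δ3−h3·(2M3+M4)/6=-9581/1286
seg 4: a=5, c=M4/2=-9985/3858, d=(M5−M4)/(6·3)=9985/34722, b=Δ4−h4·(2M4+M5)/6=3114/643
t_q=13/4 → seg 2, τ=1/4; S=3+-1552/643·τ+-15075/1286·τ²+7891/1286·τ³=144839/82304

  seg 0: a=0 b=-4247/1286 c=0 d=901/1286
  seg 1: a=-1 b=6565/1286 c=2703/643 d=-6827/1286
  seg 2: a=3 b=-1552/643 c=-15075/1286 d=7891/1286
  seg 3: a=-5 b=-9581/1286 c=4299/643 d=-35779/34722
  seg 4: a=5 b=3114/643 c=-9985/3858 d=9985/34722
S(13/4) = 144839/82304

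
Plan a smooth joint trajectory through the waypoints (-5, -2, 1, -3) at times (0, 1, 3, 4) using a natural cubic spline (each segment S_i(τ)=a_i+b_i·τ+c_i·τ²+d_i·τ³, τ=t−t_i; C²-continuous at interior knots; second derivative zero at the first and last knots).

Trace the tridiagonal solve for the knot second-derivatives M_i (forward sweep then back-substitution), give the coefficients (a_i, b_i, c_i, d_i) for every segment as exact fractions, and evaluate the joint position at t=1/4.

  seg 0: a=-5 b=47/16 c=0 d=1/16
  seg 1: a=-2 b=25/8 c=3/16 d=-1/2
  seg 2: a=1 b=-17/8 c=-45/16 d=15/16
S(1/4) = -4367/1024

Δ: Δ0=3, Δ1=3/2, Δ2=-4
row 1: diag=6, rhs=-9; c'=1/3, d'=-3/2
row 2: denom=6−2·1/3=16/3; d'=(-33−2·-3/2)/(16/3)=-45/8
back: M2=-45/8
back: M1=-3/2−1/3·-45/8=3/8
M: M0=0, M1=3/8, M2=-45/8, M3=0
seg 0: a=-5, c=M0/2=0, d=(M1−M0)/(6·1)=1/16, b=Δ0−h0·(2M0+M1)/6=47/16
seg 1: a=-2, c=M1/2=3/16, d=(M2−M1)/(6·2)=-1/2, b=Δ1−h1·(2M1+M2)/6=25/8
seg 2: a=1, c=M2/2=-45/16, d=(M3−M2)/(6·1)=15/16, b=Δ2−h2·(2M2+M3)/6=-17/8
t_q=1/4 → seg 0, τ=1/4; S=-5+47/16·τ+0·τ²+1/16·τ³=-4367/1024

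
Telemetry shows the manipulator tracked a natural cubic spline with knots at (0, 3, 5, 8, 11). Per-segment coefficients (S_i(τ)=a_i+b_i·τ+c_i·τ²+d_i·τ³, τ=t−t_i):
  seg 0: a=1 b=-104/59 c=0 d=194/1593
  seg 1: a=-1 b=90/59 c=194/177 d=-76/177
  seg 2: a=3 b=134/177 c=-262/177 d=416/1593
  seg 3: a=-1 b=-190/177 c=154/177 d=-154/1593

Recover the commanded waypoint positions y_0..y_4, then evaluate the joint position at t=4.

y_0=1 y_1=-1 y_2=3 y_3=-1 y_4=1
S(4) = 211/177

y_0 = S_0(0) = a_0 = 1
y_1 = S_1(0) = a_1 = -1
y_2 = S_2(0) = a_2 = 3
y_3 = S_3(0) = a_3 = -1
y_4 = S_3(3) = 1
t_q=4 is in segment 1 (τ=1); S_1(τ)=211/177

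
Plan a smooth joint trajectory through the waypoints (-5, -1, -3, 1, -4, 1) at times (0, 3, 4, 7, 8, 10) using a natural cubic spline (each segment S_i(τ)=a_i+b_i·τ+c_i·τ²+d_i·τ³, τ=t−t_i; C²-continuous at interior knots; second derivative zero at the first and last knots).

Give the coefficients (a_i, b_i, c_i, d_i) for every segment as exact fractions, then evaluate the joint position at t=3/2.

Δ: Δ0=4/3, Δ1=-2, Δ2=4/3, Δ3=-5, Δ4=5/2
row 1: diag=8, rhs=-20; c'=1/8, d'=-5/2
row 2: denom=8−1·1/8=63/8; d'=(20−1·-5/2)/(63/8)=20/7
row 3: denom=8−3·8/21=48/7; d'=(-38−3·20/7)/(48/7)=-163/24
row 4: denom=6−1·7/48=281/48; d'=(45−1·-163/24)/(281/48)=2486/281
back: M4=2486/281
back: M3=-163/24−7/48·2486/281=-2271/281
back: M2=20/7−8/21·-2271/281=1668/281
back: M1=-5/2−1/8·1668/281=-911/281
M: M0=0, M1=-911/281, M2=1668/281, M3=-2271/281, M4=2486/281, M5=0
seg 0: a=-5, c=M0/2=0, d=(M1−M0)/(6·3)=-911/5058, b=Δ0−h0·(2M0+M1)/6=4981/1686
seg 1: a=-1, c=M1/2=-911/562, d=(M2−M1)/(6·1)=2579/1686, b=Δ1−h1·(2M1+M2)/6=-1609/843
seg 2: a=-3, c=M2/2=834/281, d=(M3−M2)/(6·3)=-1313/1686, b=Δ2−h2·(2M2+M3)/6=-947/1686
seg 3: a=1, c=M3/2=-2271/562, d=(M4−M3)/(6·1)=4757/1686, b=Δ3−h3·(2M3+M4)/6=-3187/843
seg 4: a=-4, c=M4/2=1243/281, d=(M5−M4)/(6·2)=-1243/1686, b=Δ4−h4·(2M4+M5)/6=-5729/1686
t_q=3/2 → seg 0, τ=3/2; S=-5+4981/1686·τ+0·τ²+-911/5058·τ³=-5289/4496

  seg 0: a=-5 b=4981/1686 c=0 d=-911/5058
  seg 1: a=-1 b=-1609/843 c=-911/562 d=2579/1686
  seg 2: a=-3 b=-947/1686 c=834/281 d=-1313/1686
  seg 3: a=1 b=-3187/843 c=-2271/562 d=4757/1686
  seg 4: a=-4 b=-5729/1686 c=1243/281 d=-1243/1686
S(3/2) = -5289/4496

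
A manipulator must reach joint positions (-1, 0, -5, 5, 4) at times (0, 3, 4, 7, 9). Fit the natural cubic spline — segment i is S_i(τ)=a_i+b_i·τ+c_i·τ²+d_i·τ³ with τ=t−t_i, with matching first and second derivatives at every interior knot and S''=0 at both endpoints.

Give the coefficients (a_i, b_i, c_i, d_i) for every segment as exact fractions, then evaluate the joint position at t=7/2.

  seg 0: a=-1 b=357/124 c=0 d=-947/3348
  seg 1: a=0 b=-295/62 c=-947/372 d=857/372
  seg 2: a=-5 b=-1093/372 c=406/93 d=-2539/3348
  seg 3: a=5 b=517/186 c=-305/124 d=305/744
S(7/2) = -8117/2976

Δ: Δ0=1/3, Δ1=-5, Δ2=10/3, Δ3=-1/2
row 1: diag=8, rhs=-32; c'=1/8, d'=-4
row 2: denom=8−1·1/8=63/8; d'=(50−1·-4)/(63/8)=48/7
row 3: denom=10−3·8/21=62/7; d'=(-23−3·48/7)/(62/7)=-305/62
back: M3=-305/62
back: M2=48/7−8/21·-305/62=812/93
back: M1=-4−1/8·812/93=-947/186
M: M0=0, M1=-947/186, M2=812/93, M3=-305/62, M4=0
seg 0: a=-1, c=M0/2=0, d=(M1−M0)/(6·3)=-947/3348, b=Δ0−h0·(2M0+M1)/6=357/124
seg 1: a=0, c=M1/2=-947/372, d=(M2−M1)/(6·1)=857/372, b=Δ1−h1·(2M1+M2)/6=-295/62
seg 2: a=-5, c=M2/2=406/93, d=(M3−M2)/(6·3)=-2539/3348, b=Δ2−h2·(2M2+M3)/6=-1093/372
seg 3: a=5, c=M3/2=-305/124, d=(M4−M3)/(6·2)=305/744, b=Δ3−h3·(2M3+M4)/6=517/186
t_q=7/2 → seg 1, τ=1/2; S=0+-295/62·τ+-947/372·τ²+857/372·τ³=-8117/2976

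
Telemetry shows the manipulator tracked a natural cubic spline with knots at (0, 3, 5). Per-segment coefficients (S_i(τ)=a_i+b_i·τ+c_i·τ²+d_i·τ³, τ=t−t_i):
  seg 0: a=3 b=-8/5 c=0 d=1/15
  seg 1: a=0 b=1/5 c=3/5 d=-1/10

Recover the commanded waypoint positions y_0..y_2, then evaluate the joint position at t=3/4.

y_0 = S_0(0) = a_0 = 3
y_1 = S_1(0) = a_1 = 0
y_2 = S_1(2) = 2
t_q=3/4 is in segment 0 (τ=3/4); S_0(τ)=117/64

y_0=3 y_1=0 y_2=2
S(3/4) = 117/64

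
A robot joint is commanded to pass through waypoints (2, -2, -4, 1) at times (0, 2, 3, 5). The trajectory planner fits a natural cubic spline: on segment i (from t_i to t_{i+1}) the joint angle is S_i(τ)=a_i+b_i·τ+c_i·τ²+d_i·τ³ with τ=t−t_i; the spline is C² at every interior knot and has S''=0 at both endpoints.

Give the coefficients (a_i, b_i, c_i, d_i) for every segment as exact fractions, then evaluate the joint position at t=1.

Δ: Δ0=-2, Δ1=-2, Δ2=5/2
row 1: diag=6, rhs=0; c'=1/6, d'=0
row 2: denom=6−1·1/6=35/6; d'=(27−1·0)/(35/6)=162/35
back: M2=162/35
back: M1=0−1/6·162/35=-27/35
M: M0=0, M1=-27/35, M2=162/35, M3=0
seg 0: a=2, c=M0/2=0, d=(M1−M0)/(6·2)=-9/140, b=Δ0−h0·(2M0+M1)/6=-61/35
seg 1: a=-2, c=M1/2=-27/70, d=(M2−M1)/(6·1)=9/10, b=Δ1−h1·(2M1+M2)/6=-88/35
seg 2: a=-4, c=M2/2=81/35, d=(M3−M2)/(6·2)=-27/70, b=Δ2−h2·(2M2+M3)/6=-41/70
t_q=1 → seg 0, τ=1; S=2+-61/35·τ+0·τ²+-9/140·τ³=27/140

  seg 0: a=2 b=-61/35 c=0 d=-9/140
  seg 1: a=-2 b=-88/35 c=-27/70 d=9/10
  seg 2: a=-4 b=-41/70 c=81/35 d=-27/70
S(1) = 27/140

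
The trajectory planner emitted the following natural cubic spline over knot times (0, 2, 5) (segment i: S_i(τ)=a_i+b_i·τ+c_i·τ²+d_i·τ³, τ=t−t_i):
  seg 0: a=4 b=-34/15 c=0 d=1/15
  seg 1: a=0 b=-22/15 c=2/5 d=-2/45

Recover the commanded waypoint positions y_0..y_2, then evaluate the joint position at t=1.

y_0=4 y_1=0 y_2=-2
S(1) = 9/5

y_0 = S_0(0) = a_0 = 4
y_1 = S_1(0) = a_1 = 0
y_2 = S_1(3) = -2
t_q=1 is in segment 0 (τ=1); S_0(τ)=9/5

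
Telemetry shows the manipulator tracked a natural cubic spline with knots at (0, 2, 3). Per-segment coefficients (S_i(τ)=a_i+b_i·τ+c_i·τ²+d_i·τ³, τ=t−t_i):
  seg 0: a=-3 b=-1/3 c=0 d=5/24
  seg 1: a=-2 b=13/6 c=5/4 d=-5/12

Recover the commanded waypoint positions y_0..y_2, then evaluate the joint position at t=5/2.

y_0=-3 y_1=-2 y_2=1
S(5/2) = -21/32

y_0 = S_0(0) = a_0 = -3
y_1 = S_1(0) = a_1 = -2
y_2 = S_1(1) = 1
t_q=5/2 is in segment 1 (τ=1/2); S_1(τ)=-21/32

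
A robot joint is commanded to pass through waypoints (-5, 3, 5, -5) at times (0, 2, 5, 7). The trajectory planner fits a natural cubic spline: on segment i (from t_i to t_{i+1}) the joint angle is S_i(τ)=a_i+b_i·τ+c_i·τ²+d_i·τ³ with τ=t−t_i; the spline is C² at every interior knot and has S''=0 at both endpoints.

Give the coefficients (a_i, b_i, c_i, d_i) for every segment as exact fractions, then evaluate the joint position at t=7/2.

  seg 0: a=-5 b=170/39 c=0 d=-7/78
  seg 1: a=3 b=128/39 c=-7/13 d=-1/9
  seg 2: a=5 b=-115/39 c=-20/13 d=10/39
S(7/2) = 659/104

Δ: Δ0=4, Δ1=2/3, Δ2=-5
row 1: diag=10, rhs=-20; c'=3/10, d'=-2
row 2: denom=10−3·3/10=91/10; d'=(-34−3·-2)/(91/10)=-40/13
back: M2=-40/13
back: M1=-2−3/10·-40/13=-14/13
M: M0=0, M1=-14/13, M2=-40/13, M3=0
seg 0: a=-5, c=M0/2=0, d=(M1−M0)/(6·2)=-7/78, b=Δ0−h0·(2M0+M1)/6=170/39
seg 1: a=3, c=M1/2=-7/13, d=(M2−M1)/(6·3)=-1/9, b=Δ1−h1·(2M1+M2)/6=128/39
seg 2: a=5, c=M2/2=-20/13, d=(M3−M2)/(6·2)=10/39, b=Δ2−h2·(2M2+M3)/6=-115/39
t_q=7/2 → seg 1, τ=3/2; S=3+128/39·τ+-7/13·τ²+-1/9·τ³=659/104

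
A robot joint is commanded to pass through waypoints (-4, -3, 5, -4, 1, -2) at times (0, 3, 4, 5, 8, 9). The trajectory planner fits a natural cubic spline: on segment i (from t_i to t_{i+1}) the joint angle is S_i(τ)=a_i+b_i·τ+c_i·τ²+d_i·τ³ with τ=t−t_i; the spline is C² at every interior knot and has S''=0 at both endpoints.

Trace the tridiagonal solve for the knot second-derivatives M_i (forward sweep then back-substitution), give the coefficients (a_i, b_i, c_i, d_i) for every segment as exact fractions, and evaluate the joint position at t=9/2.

Δ: Δ0=1/3, Δ1=8, Δ2=-9, Δ3=5/3, Δ4=-3
row 1: diag=8, rhs=46; c'=1/8, d'=23/4
row 2: denom=4−1·1/8=31/8; d'=(-102−1·23/4)/(31/8)=-862/31
row 3: denom=8−1·8/31=240/31; d'=(64−1·-862/31)/(240/31)=1423/120
row 4: denom=8−3·31/80=547/80; d'=(-28−3·1423/120)/(547/80)=-5086/547
back: M4=-5086/547
back: M3=1423/120−31/80·-5086/547=25372/1641
back: M2=-862/31−8/31·25372/1641=-52178/1641
back: M1=23/4−1/8·-52178/1641=15958/1641
M: M0=0, M1=15958/1641, M2=-52178/1641, M3=25372/1641, M4=-5086/547, M5=0
seg 0: a=-4, c=M0/2=0, d=(M1−M0)/(6·3)=7979/14769, b=Δ0−h0·(2M0+M1)/6=-7432/1641
seg 1: a=-3, c=M1/2=7979/1641, d=(M2−M1)/(6·1)=-11356/1641, b=Δ1−h1·(2M1+M2)/6=16505/1641
seg 2: a=5, c=M2/2=-26089/1641, d=(M3−M2)/(6·1)=12925/1641, b=Δ2−h2·(2M2+M3)/6=-535/547
seg 3: a=-4, c=M3/2=12686/1641, d=(M4−M3)/(6·3)=-20315/14769, b=Δ3−h3·(2M3+M4)/6=-15008/1641
seg 4: a=1, c=M4/2=-2543/547, d=(M5−M4)/(6·1)=2543/1641, b=Δ4−h4·(2M4+M5)/6=163/1641
t_q=9/2 → seg 2, τ=1/2; S=5+-535/547·τ+-26089/1641·τ²+12925/1641·τ³=19967/13128

  seg 0: a=-4 b=-7432/1641 c=0 d=7979/14769
  seg 1: a=-3 b=16505/1641 c=7979/1641 d=-11356/1641
  seg 2: a=5 b=-535/547 c=-26089/1641 d=12925/1641
  seg 3: a=-4 b=-15008/1641 c=12686/1641 d=-20315/14769
  seg 4: a=1 b=163/1641 c=-2543/547 d=2543/1641
S(9/2) = 19967/13128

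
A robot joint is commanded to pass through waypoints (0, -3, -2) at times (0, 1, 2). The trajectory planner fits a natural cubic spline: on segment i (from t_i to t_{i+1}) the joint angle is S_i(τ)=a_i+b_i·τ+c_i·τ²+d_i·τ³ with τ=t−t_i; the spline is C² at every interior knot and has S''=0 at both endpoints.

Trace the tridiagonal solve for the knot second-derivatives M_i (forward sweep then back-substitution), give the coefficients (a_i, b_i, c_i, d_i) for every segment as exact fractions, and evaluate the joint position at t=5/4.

Δ: Δ0=-3, Δ1=1
row 1: diag=4, rhs=24; c'=1/4, d'=6
back: M1=6
M: M0=0, M1=6, M2=0
seg 0: a=0, c=M0/2=0, d=(M1−M0)/(6·1)=1, b=Δ0−h0·(2M0+M1)/6=-4
seg 1: a=-3, c=M1/2=3, d=(M2−M1)/(6·1)=-1, b=Δ1−h1·(2M1+M2)/6=-1
t_q=5/4 → seg 1, τ=1/4; S=-3+-1·τ+3·τ²+-1·τ³=-197/64

  seg 0: a=0 b=-4 c=0 d=1
  seg 1: a=-3 b=-1 c=3 d=-1
S(5/4) = -197/64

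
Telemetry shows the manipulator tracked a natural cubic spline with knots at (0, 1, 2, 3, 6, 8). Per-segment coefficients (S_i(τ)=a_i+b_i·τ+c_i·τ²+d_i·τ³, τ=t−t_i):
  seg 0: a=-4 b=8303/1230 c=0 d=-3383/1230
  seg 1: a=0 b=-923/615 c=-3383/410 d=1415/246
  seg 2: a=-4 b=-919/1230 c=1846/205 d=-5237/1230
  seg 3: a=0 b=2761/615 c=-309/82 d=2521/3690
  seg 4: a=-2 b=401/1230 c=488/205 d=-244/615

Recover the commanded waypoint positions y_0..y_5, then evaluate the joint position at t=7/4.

y_0=-4 y_1=0 y_2=-4 y_3=0 y_4=-2 y_5=5
S(7/4) = -87649/26240

y_0 = S_0(0) = a_0 = -4
y_1 = S_1(0) = a_1 = 0
y_2 = S_2(0) = a_2 = -4
y_3 = S_3(0) = a_3 = 0
y_4 = S_4(0) = a_4 = -2
y_5 = S_4(2) = 5
t_q=7/4 is in segment 1 (τ=3/4); S_1(τ)=-87649/26240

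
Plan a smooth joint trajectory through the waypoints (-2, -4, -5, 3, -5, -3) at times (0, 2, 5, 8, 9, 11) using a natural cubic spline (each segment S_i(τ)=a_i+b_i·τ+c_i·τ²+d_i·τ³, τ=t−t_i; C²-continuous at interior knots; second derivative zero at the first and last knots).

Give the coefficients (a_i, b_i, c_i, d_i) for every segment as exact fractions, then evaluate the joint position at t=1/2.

  seg 0: a=-2 b=-3197/4677 c=0 d=-370/4677
  seg 1: a=-4 b=-7637/4677 c=-740/1559 d=4246/14031
  seg 2: a=-5 b=17257/4677 c=3506/1559 d=-12113/14031
  seg 3: a=3 b=-28652/4677 c=-8607/1559 d=17057/4677
  seg 4: a=-5 b=-29123/4677 c=8450/1559 d=-4225/4677
S(1/2) = -14665/6236

Δ: Δ0=-1, Δ1=-1/3, Δ2=8/3, Δ3=-8, Δ4=1
row 1: diag=10, rhs=4; c'=3/10, d'=2/5
row 2: denom=12−3·3/10=111/10; d'=(18−3·2/5)/(111/10)=56/37
row 3: denom=8−3·10/37=266/37; d'=(-64−3·56/37)/(266/37)=-1268/133
row 4: denom=6−1·37/266=1559/266; d'=(54−1·-1268/133)/(1559/266)=16900/1559
back: M4=16900/1559
back: M3=-1268/133−37/266·16900/1559=-17214/1559
back: M2=56/37−10/37·-17214/1559=7012/1559
back: M1=2/5−3/10·7012/1559=-1480/1559
M: M0=0, M1=-1480/1559, M2=7012/1559, M3=-17214/1559, M4=16900/1559, M5=0
seg 0: a=-2, c=M0/2=0, d=(M1−M0)/(6·2)=-370/4677, b=Δ0−h0·(2M0+M1)/6=-3197/4677
seg 1: a=-4, c=M1/2=-740/1559, d=(M2−M1)/(6·3)=4246/14031, b=Δ1−h1·(2M1+M2)/6=-7637/4677
seg 2: a=-5, c=M2/2=3506/1559, d=(M3−M2)/(6·3)=-12113/14031, b=Δ2−h2·(2M2+M3)/6=17257/4677
seg 3: a=3, c=M3/2=-8607/1559, d=(M4−M3)/(6·1)=17057/4677, b=Δ3−h3·(2M3+M4)/6=-28652/4677
seg 4: a=-5, c=M4/2=8450/1559, d=(M5−M4)/(6·2)=-4225/4677, b=Δ4−h4·(2M4+M5)/6=-29123/4677
t_q=1/2 → seg 0, τ=1/2; S=-2+-3197/4677·τ+0·τ²+-370/4677·τ³=-14665/6236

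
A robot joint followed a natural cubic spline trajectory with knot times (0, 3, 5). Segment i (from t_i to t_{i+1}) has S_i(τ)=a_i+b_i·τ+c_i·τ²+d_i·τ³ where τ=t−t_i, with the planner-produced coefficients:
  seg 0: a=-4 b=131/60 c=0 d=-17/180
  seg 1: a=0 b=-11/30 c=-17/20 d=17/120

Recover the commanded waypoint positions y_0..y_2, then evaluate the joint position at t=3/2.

y_0 = S_0(0) = a_0 = -4
y_1 = S_1(0) = a_1 = 0
y_2 = S_1(2) = -3
t_q=3/2 is in segment 0 (τ=3/2); S_0(τ)=-167/160

y_0=-4 y_1=0 y_2=-3
S(3/2) = -167/160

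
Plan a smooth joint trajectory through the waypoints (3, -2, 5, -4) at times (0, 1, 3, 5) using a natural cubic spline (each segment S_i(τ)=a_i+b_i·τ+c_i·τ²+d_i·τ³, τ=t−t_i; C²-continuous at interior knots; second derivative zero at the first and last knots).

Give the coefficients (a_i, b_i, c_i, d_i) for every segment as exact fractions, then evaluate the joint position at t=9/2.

  seg 0: a=3 b=-76/11 c=0 d=21/11
  seg 1: a=-2 b=-13/11 c=63/11 d=-149/88
  seg 2: a=5 b=31/22 c=-195/44 d=65/88
S(9/2) = -257/704

Δ: Δ0=-5, Δ1=7/2, Δ2=-9/2
row 1: diag=6, rhs=51; c'=1/3, d'=17/2
row 2: denom=8−2·1/3=22/3; d'=(-48−2·17/2)/(22/3)=-195/22
back: M2=-195/22
back: M1=17/2−1/3·-195/22=126/11
M: M0=0, M1=126/11, M2=-195/22, M3=0
seg 0: a=3, c=M0/2=0, d=(M1−M0)/(6·1)=21/11, b=Δ0−h0·(2M0+M1)/6=-76/11
seg 1: a=-2, c=M1/2=63/11, d=(M2−M1)/(6·2)=-149/88, b=Δ1−h1·(2M1+M2)/6=-13/11
seg 2: a=5, c=M2/2=-195/44, d=(M3−M2)/(6·2)=65/88, b=Δ2−h2·(2M2+M3)/6=31/22
t_q=9/2 → seg 2, τ=3/2; S=5+31/22·τ+-195/44·τ²+65/88·τ³=-257/704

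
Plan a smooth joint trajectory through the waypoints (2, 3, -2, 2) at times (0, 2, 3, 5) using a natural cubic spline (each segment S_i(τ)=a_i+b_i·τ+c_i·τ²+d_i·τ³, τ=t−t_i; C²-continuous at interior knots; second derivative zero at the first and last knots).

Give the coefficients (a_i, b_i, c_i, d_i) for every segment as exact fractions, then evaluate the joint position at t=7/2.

Δ: Δ0=1/2, Δ1=-5, Δ2=2
row 1: diag=6, rhs=-33; c'=1/6, d'=-11/2
row 2: denom=6−1·1/6=35/6; d'=(42−1·-11/2)/(35/6)=57/7
back: M2=57/7
back: M1=-11/2−1/6·57/7=-48/7
M: M0=0, M1=-48/7, M2=57/7, M3=0
seg 0: a=2, c=M0/2=0, d=(M1−M0)/(6·2)=-4/7, b=Δ0−h0·(2M0+M1)/6=39/14
seg 1: a=3, c=M1/2=-24/7, d=(M2−M1)/(6·1)=5/2, b=Δ1−h1·(2M1+M2)/6=-57/14
seg 2: a=-2, c=M2/2=57/14, d=(M3−M2)/(6·2)=-19/28, b=Δ2−h2·(2M2+M3)/6=-24/7
t_q=7/2 → seg 2, τ=1/2; S=-2+-24/7·τ+57/14·τ²+-19/28·τ³=-89/32

  seg 0: a=2 b=39/14 c=0 d=-4/7
  seg 1: a=3 b=-57/14 c=-24/7 d=5/2
  seg 2: a=-2 b=-24/7 c=57/14 d=-19/28
S(7/2) = -89/32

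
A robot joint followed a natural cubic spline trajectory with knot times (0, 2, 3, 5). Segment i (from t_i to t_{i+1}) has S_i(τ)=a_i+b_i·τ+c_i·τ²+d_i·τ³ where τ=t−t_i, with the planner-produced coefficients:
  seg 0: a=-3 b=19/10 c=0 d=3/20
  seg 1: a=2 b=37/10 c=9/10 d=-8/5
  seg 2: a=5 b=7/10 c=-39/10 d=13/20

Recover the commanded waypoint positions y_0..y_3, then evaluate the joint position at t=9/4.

y_0 = S_0(0) = a_0 = -3
y_1 = S_1(0) = a_1 = 2
y_2 = S_2(0) = a_2 = 5
y_3 = S_2(2) = -4
t_q=9/4 is in segment 1 (τ=1/4); S_1(τ)=473/160

y_0=-3 y_1=2 y_2=5 y_3=-4
S(9/4) = 473/160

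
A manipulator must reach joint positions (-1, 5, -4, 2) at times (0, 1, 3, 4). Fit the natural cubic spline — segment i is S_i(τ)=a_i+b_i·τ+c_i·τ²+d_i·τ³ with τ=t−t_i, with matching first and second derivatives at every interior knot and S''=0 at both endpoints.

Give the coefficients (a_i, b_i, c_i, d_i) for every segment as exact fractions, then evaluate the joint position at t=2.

Δ: Δ0=6, Δ1=-9/2, Δ2=6
row 1: diag=6, rhs=-63; c'=1/3, d'=-21/2
row 2: denom=6−2·1/3=16/3; d'=(63−2·-21/2)/(16/3)=63/4
back: M2=63/4
back: M1=-21/2−1/3·63/4=-63/4
M: M0=0, M1=-63/4, M2=63/4, M3=0
seg 0: a=-1, c=M0/2=0, d=(M1−M0)/(6·1)=-21/8, b=Δ0−h0·(2M0+M1)/6=69/8
seg 1: a=5, c=M1/2=-63/8, d=(M2−M1)/(6·2)=21/8, b=Δ1−h1·(2M1+M2)/6=3/4
seg 2: a=-4, c=M2/2=63/8, d=(M3−M2)/(6·1)=-21/8, b=Δ2−h2·(2M2+M3)/6=3/4
t_q=2 → seg 1, τ=1; S=5+3/4·τ+-63/8·τ²+21/8·τ³=1/2

  seg 0: a=-1 b=69/8 c=0 d=-21/8
  seg 1: a=5 b=3/4 c=-63/8 d=21/8
  seg 2: a=-4 b=3/4 c=63/8 d=-21/8
S(2) = 1/2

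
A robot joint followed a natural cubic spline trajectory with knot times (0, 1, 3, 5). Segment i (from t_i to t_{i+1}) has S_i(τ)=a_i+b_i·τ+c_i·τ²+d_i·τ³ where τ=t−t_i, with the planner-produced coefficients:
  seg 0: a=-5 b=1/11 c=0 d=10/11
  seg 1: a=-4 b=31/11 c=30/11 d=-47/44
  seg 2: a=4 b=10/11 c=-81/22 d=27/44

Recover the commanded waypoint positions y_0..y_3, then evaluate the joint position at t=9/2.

y_0 = S_0(0) = a_0 = -5
y_1 = S_1(0) = a_1 = -4
y_2 = S_2(0) = a_2 = 4
y_3 = S_2(2) = -4
t_q=9/2 is in segment 2 (τ=3/2); S_2(τ)=-299/352

y_0=-5 y_1=-4 y_2=4 y_3=-4
S(9/2) = -299/352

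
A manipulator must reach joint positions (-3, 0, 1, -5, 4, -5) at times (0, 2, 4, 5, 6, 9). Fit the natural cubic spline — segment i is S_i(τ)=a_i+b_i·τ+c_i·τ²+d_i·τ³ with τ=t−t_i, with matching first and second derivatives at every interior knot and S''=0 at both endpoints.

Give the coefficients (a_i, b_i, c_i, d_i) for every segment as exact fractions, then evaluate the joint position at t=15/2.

  seg 0: a=-3 b=243/325 c=0 d=489/2600
  seg 1: a=0 b=1953/650 c=1467/1300 d=-619/520
  seg 2: a=1 b=-2199/325 c=-3909/650 d=339/50
  seg 3: a=-5 b=201/130 c=4656/325 d=-4467/650
  seg 4: a=4 b=3114/325 c=-4089/650 d=1363/1950
S(15/2) = 34201/5200

Δ: Δ0=3/2, Δ1=1/2, Δ2=-6, Δ3=9, Δ4=-3
row 1: diag=8, rhs=-6; c'=1/4, d'=-3/4
row 2: denom=6−2·1/4=11/2; d'=(-39−2·-3/4)/(11/2)=-75/11
row 3: denom=4−1·2/11=42/11; d'=(90−1·-75/11)/(42/11)=355/14
row 4: denom=8−1·11/42=325/42; d'=(-72−1·355/14)/(325/42)=-4089/325
back: M4=-4089/325
back: M3=355/14−11/42·-4089/325=9312/325
back: M2=-75/11−2/11·9312/325=-3909/325
back: M1=-3/4−1/4·-3909/325=1467/650
M: M0=0, M1=1467/650, M2=-3909/325, M3=9312/325, M4=-4089/325, M5=0
seg 0: a=-3, c=M0/2=0, d=(M1−M0)/(6·2)=489/2600, b=Δ0−h0·(2M0+M1)/6=243/325
seg 1: a=0, c=M1/2=1467/1300, d=(M2−M1)/(6·2)=-619/520, b=Δ1−h1·(2M1+M2)/6=1953/650
seg 2: a=1, c=M2/2=-3909/650, d=(M3−M2)/(6·1)=339/50, b=Δ2−h2·(2M2+M3)/6=-2199/325
seg 3: a=-5, c=M3/2=4656/325, d=(M4−M3)/(6·1)=-4467/650, b=Δ3−h3·(2M3+M4)/6=201/130
seg 4: a=4, c=M4/2=-4089/650, d=(M5−M4)/(6·3)=1363/1950, b=Δ4−h4·(2M4+M5)/6=3114/325
t_q=15/2 → seg 4, τ=3/2; S=4+3114/325·τ+-4089/650·τ²+1363/1950·τ³=34201/5200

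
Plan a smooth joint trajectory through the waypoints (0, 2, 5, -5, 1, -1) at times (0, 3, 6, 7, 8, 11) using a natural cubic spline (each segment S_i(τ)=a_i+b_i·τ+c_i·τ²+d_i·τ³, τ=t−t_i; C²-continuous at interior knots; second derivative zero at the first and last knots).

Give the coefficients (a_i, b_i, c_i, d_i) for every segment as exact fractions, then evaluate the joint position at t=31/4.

Δ: Δ0=2/3, Δ1=1, Δ2=-10, Δ3=6, Δ4=-2/3
row 1: diag=12, rhs=2; c'=1/4, d'=1/6
row 2: denom=8−3·1/4=29/4; d'=(-66−3·1/6)/(29/4)=-266/29
row 3: denom=4−1·4/29=112/29; d'=(96−1·-266/29)/(112/29)=1525/56
row 4: denom=8−1·29/112=867/112; d'=(-40−1·1525/56)/(867/112)=-2510/289
back: M4=-2510/289
back: M3=1525/56−29/112·-2510/289=8520/289
back: M2=-266/29−4/29·8520/289=-3826/289
back: M1=1/6−1/4·-3826/289=3014/867
M: M0=0, M1=3014/867, M2=-3826/289, M3=8520/289, M4=-2510/289, M5=0
seg 0: a=0, c=M0/2=0, d=(M1−M0)/(6·3)=1507/7803, b=Δ0−h0·(2M0+M1)/6=-929/867
seg 1: a=2, c=M1/2=1507/867, d=(M2−M1)/(6·3)=-7246/7803, b=Δ1−h1·(2M1+M2)/6=3592/867
seg 2: a=5, c=M2/2=-1913/289, d=(M3−M2)/(6·1)=6173/867, b=Δ2−h2·(2M2+M3)/6=-9104/867
seg 3: a=-5, c=M3/2=4260/289, d=(M4−M3)/(6·1)=-5515/867, b=Δ3−h3·(2M3+M4)/6=-2063/867
seg 4: a=1, c=M4/2=-1255/289, d=(M5−M4)/(6·3)=1255/2601, b=Δ4−h4·(2M4+M5)/6=6952/867
t_q=31/4 → seg 3, τ=3/4; S=-5+-2063/867·τ+4260/289·τ²+-5515/867·τ³=-21763/18496

  seg 0: a=0 b=-929/867 c=0 d=1507/7803
  seg 1: a=2 b=3592/867 c=1507/867 d=-7246/7803
  seg 2: a=5 b=-9104/867 c=-1913/289 d=6173/867
  seg 3: a=-5 b=-2063/867 c=4260/289 d=-5515/867
  seg 4: a=1 b=6952/867 c=-1255/289 d=1255/2601
S(31/4) = -21763/18496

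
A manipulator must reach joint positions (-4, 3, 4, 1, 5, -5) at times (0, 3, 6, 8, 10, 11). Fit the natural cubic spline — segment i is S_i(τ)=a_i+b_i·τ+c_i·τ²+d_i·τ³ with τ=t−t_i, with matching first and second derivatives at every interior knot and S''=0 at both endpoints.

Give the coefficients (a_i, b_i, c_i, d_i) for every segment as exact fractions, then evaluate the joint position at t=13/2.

  seg 0: a=-4 b=2921/1149 c=0 d=-80/3447
  seg 1: a=3 b=2201/1149 c=-80/383 d=-122/1149
  seg 2: a=4 b=-2533/1149 c=-446/383 d=6971/9192
  seg 3: a=1 b=5143/2298 c=5187/1532 d=-4027/2298
  seg 4: a=5 b=-12059/2298 c=-10921/1532 d=10921/4596
S(13/2) = 66217/24512

Δ: Δ0=7/3, Δ1=1/3, Δ2=-3/2, Δ3=2, Δ4=-10
row 1: diag=12, rhs=-12; c'=1/4, d'=-1
row 2: denom=10−3·1/4=37/4; d'=(-11−3·-1)/(37/4)=-32/37
row 3: denom=8−2·8/37=280/37; d'=(21−2·-32/37)/(280/37)=841/280
row 4: denom=6−2·37/140=383/70; d'=(-72−2·841/280)/(383/70)=-10921/766
back: M4=-10921/766
back: M3=841/280−37/140·-10921/766=5187/766
back: M2=-32/37−8/37·5187/766=-892/383
back: M1=-1−1/4·-892/383=-160/383
M: M0=0, M1=-160/383, M2=-892/383, M3=5187/766, M4=-10921/766, M5=0
seg 0: a=-4, c=M0/2=0, d=(M1−M0)/(6·3)=-80/3447, b=Δ0−h0·(2M0+M1)/6=2921/1149
seg 1: a=3, c=M1/2=-80/383, d=(M2−M1)/(6·3)=-122/1149, b=Δ1−h1·(2M1+M2)/6=2201/1149
seg 2: a=4, c=M2/2=-446/383, d=(M3−M2)/(6·2)=6971/9192, b=Δ2−h2·(2M2+M3)/6=-2533/1149
seg 3: a=1, c=M3/2=5187/1532, d=(M4−M3)/(6·2)=-4027/2298, b=Δ3−h3·(2M3+M4)/6=5143/2298
seg 4: a=5, c=M4/2=-10921/1532, d=(M5−M4)/(6·1)=10921/4596, b=Δ4−h4·(2M4+M5)/6=-12059/2298
t_q=13/2 → seg 2, τ=1/2; S=4+-2533/1149·τ+-446/383·τ²+6971/9192·τ³=66217/24512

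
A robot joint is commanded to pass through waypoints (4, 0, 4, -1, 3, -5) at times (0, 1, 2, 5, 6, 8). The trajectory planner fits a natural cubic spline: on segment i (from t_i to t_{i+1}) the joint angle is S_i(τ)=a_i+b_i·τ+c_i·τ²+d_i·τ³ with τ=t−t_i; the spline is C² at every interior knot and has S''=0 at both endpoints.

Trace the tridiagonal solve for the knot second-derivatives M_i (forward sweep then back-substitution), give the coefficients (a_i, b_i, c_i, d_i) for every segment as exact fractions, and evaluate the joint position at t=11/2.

  seg 0: a=4 b=-23797/3723 c=0 d=8905/3723
  seg 1: a=0 b=2918/3723 c=8905/1241 d=-14741/3723
  seg 2: a=4 b=12125/3723 c=-5836/1241 d=11398/11169
  seg 3: a=-1 b=9659/3723 c=5562/1241 d=-11453/3723
  seg 4: a=3 b=8672/3723 c=-5891/1241 d=5891/7446
S(11/2) = 10257/9928

Δ: Δ0=-4, Δ1=4, Δ2=-5/3, Δ3=4, Δ4=-4
row 1: diag=4, rhs=48; c'=1/4, d'=12
row 2: denom=8−1·1/4=31/4; d'=(-34−1·12)/(31/4)=-184/31
row 3: denom=8−3·12/31=212/31; d'=(34−3·-184/31)/(212/31)=803/106
row 4: denom=6−1·31/212=1241/212; d'=(-48−1·803/106)/(1241/212)=-11782/1241
back: M4=-11782/1241
back: M3=803/106−31/212·-11782/1241=11124/1241
back: M2=-184/31−12/31·11124/1241=-11672/1241
back: M1=12−1/4·-11672/1241=17810/1241
M: M0=0, M1=17810/1241, M2=-11672/1241, M3=11124/1241, M4=-11782/1241, M5=0
seg 0: a=4, c=M0/2=0, d=(M1−M0)/(6·1)=8905/3723, b=Δ0−h0·(2M0+M1)/6=-23797/3723
seg 1: a=0, c=M1/2=8905/1241, d=(M2−M1)/(6·1)=-14741/3723, b=Δ1−h1·(2M1+M2)/6=2918/3723
seg 2: a=4, c=M2/2=-5836/1241, d=(M3−M2)/(6·3)=11398/11169, b=Δ2−h2·(2M2+M3)/6=12125/3723
seg 3: a=-1, c=M3/2=5562/1241, d=(M4−M3)/(6·1)=-11453/3723, b=Δ3−h3·(2M3+M4)/6=9659/3723
seg 4: a=3, c=M4/2=-5891/1241, d=(M5−M4)/(6·2)=5891/7446, b=Δ4−h4·(2M4+M5)/6=8672/3723
t_q=11/2 → seg 3, τ=1/2; S=-1+9659/3723·τ+5562/1241·τ²+-11453/3723·τ³=10257/9928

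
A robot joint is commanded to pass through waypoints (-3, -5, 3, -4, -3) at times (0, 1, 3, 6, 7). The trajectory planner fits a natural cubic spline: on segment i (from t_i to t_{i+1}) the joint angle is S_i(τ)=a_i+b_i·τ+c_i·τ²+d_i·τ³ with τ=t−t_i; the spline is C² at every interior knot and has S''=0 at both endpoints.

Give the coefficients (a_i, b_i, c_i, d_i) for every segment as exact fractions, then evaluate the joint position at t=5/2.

Δ: Δ0=-2, Δ1=4, Δ2=-7/3, Δ3=1
row 1: diag=6, rhs=36; c'=1/3, d'=6
row 2: denom=10−2·1/3=28/3; d'=(-38−2·6)/(28/3)=-75/14
row 3: denom=8−3·9/28=197/28; d'=(20−3·-75/14)/(197/28)=1010/197
back: M3=1010/197
back: M2=-75/14−9/28·1010/197=-1380/197
back: M1=6−1/3·-1380/197=1642/197
M: M0=0, M1=1642/197, M2=-1380/197, M3=1010/197, M4=0
seg 0: a=-3, c=M0/2=0, d=(M1−M0)/(6·1)=821/591, b=Δ0−h0·(2M0+M1)/6=-2003/591
seg 1: a=-5, c=M1/2=821/197, d=(M2−M1)/(6·2)=-1511/1182, b=Δ1−h1·(2M1+M2)/6=460/591
seg 2: a=3, c=M2/2=-690/197, d=(M3−M2)/(6·3)=1195/1773, b=Δ2−h2·(2M2+M3)/6=1246/591
seg 3: a=-4, c=M3/2=505/197, d=(M4−M3)/(6·1)=-505/591, b=Δ3−h3·(2M3+M4)/6=-419/591
t_q=5/2 → seg 1, τ=3/2; S=-5+460/591·τ+821/197·τ²+-1511/1182·τ³=3877/3152

  seg 0: a=-3 b=-2003/591 c=0 d=821/591
  seg 1: a=-5 b=460/591 c=821/197 d=-1511/1182
  seg 2: a=3 b=1246/591 c=-690/197 d=1195/1773
  seg 3: a=-4 b=-419/591 c=505/197 d=-505/591
S(5/2) = 3877/3152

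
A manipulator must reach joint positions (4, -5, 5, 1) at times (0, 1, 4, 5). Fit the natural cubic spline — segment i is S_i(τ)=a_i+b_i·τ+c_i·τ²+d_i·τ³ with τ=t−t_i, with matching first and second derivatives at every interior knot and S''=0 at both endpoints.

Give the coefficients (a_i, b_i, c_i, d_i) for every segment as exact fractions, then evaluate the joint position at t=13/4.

Δ: Δ0=-9, Δ1=10/3, Δ2=-4
row 1: diag=8, rhs=74; c'=3/8, d'=37/4
row 2: denom=8−3·3/8=55/8; d'=(-44−3·37/4)/(55/8)=-574/55
back: M2=-574/55
back: M1=37/4−3/8·-574/55=724/55
M: M0=0, M1=724/55, M2=-574/55, M3=0
seg 0: a=4, c=M0/2=0, d=(M1−M0)/(6·1)=362/165, b=Δ0−h0·(2M0+M1)/6=-1847/165
seg 1: a=-5, c=M1/2=362/55, d=(M2−M1)/(6·3)=-59/45, b=Δ1−h1·(2M1+M2)/6=-761/165
seg 2: a=5, c=M2/2=-287/55, d=(M3−M2)/(6·1)=287/165, b=Δ2−h2·(2M2+M3)/6=-86/165
t_q=13/4 → seg 1, τ=9/4; S=-5+-761/165·τ+362/55·τ²+-59/45·τ³=10591/3520

  seg 0: a=4 b=-1847/165 c=0 d=362/165
  seg 1: a=-5 b=-761/165 c=362/55 d=-59/45
  seg 2: a=5 b=-86/165 c=-287/55 d=287/165
S(13/4) = 10591/3520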